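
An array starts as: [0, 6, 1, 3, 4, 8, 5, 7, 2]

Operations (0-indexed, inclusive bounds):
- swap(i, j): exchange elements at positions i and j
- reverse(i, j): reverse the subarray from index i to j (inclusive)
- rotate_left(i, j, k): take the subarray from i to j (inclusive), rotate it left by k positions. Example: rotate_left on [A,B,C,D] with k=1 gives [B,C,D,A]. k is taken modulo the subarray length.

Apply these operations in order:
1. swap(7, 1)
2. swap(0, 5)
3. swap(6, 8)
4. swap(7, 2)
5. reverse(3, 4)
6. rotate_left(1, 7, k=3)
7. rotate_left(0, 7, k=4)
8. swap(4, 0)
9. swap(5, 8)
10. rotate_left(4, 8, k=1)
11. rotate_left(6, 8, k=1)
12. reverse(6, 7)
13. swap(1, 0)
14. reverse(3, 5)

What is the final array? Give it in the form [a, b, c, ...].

After 1 (swap(7, 1)): [0, 7, 1, 3, 4, 8, 5, 6, 2]
After 2 (swap(0, 5)): [8, 7, 1, 3, 4, 0, 5, 6, 2]
After 3 (swap(6, 8)): [8, 7, 1, 3, 4, 0, 2, 6, 5]
After 4 (swap(7, 2)): [8, 7, 6, 3, 4, 0, 2, 1, 5]
After 5 (reverse(3, 4)): [8, 7, 6, 4, 3, 0, 2, 1, 5]
After 6 (rotate_left(1, 7, k=3)): [8, 3, 0, 2, 1, 7, 6, 4, 5]
After 7 (rotate_left(0, 7, k=4)): [1, 7, 6, 4, 8, 3, 0, 2, 5]
After 8 (swap(4, 0)): [8, 7, 6, 4, 1, 3, 0, 2, 5]
After 9 (swap(5, 8)): [8, 7, 6, 4, 1, 5, 0, 2, 3]
After 10 (rotate_left(4, 8, k=1)): [8, 7, 6, 4, 5, 0, 2, 3, 1]
After 11 (rotate_left(6, 8, k=1)): [8, 7, 6, 4, 5, 0, 3, 1, 2]
After 12 (reverse(6, 7)): [8, 7, 6, 4, 5, 0, 1, 3, 2]
After 13 (swap(1, 0)): [7, 8, 6, 4, 5, 0, 1, 3, 2]
After 14 (reverse(3, 5)): [7, 8, 6, 0, 5, 4, 1, 3, 2]

Answer: [7, 8, 6, 0, 5, 4, 1, 3, 2]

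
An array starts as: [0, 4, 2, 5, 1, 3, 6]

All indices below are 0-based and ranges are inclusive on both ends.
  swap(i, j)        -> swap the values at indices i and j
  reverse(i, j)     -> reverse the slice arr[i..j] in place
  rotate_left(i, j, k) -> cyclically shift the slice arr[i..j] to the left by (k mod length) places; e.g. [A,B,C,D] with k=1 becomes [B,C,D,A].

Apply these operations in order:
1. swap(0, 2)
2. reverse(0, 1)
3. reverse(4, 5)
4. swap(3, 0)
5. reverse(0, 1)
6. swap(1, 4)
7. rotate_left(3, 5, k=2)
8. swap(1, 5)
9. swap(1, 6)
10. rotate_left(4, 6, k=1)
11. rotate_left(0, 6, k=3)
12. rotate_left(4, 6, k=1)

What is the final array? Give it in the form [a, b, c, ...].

Answer: [1, 3, 5, 4, 6, 0, 2]

Derivation:
After 1 (swap(0, 2)): [2, 4, 0, 5, 1, 3, 6]
After 2 (reverse(0, 1)): [4, 2, 0, 5, 1, 3, 6]
After 3 (reverse(4, 5)): [4, 2, 0, 5, 3, 1, 6]
After 4 (swap(3, 0)): [5, 2, 0, 4, 3, 1, 6]
After 5 (reverse(0, 1)): [2, 5, 0, 4, 3, 1, 6]
After 6 (swap(1, 4)): [2, 3, 0, 4, 5, 1, 6]
After 7 (rotate_left(3, 5, k=2)): [2, 3, 0, 1, 4, 5, 6]
After 8 (swap(1, 5)): [2, 5, 0, 1, 4, 3, 6]
After 9 (swap(1, 6)): [2, 6, 0, 1, 4, 3, 5]
After 10 (rotate_left(4, 6, k=1)): [2, 6, 0, 1, 3, 5, 4]
After 11 (rotate_left(0, 6, k=3)): [1, 3, 5, 4, 2, 6, 0]
After 12 (rotate_left(4, 6, k=1)): [1, 3, 5, 4, 6, 0, 2]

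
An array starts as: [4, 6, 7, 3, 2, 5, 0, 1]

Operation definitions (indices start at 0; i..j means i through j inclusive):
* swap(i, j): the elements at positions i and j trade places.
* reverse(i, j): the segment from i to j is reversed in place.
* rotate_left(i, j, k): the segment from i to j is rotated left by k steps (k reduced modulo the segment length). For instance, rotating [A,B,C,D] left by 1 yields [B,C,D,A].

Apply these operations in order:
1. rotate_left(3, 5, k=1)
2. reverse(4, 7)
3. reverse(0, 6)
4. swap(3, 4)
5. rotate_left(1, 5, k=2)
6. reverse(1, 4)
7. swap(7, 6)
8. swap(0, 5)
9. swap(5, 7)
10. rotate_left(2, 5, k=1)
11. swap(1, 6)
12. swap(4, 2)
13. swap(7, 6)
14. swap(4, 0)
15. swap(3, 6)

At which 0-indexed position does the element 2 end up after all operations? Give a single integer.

Answer: 0

Derivation:
After 1 (rotate_left(3, 5, k=1)): [4, 6, 7, 2, 5, 3, 0, 1]
After 2 (reverse(4, 7)): [4, 6, 7, 2, 1, 0, 3, 5]
After 3 (reverse(0, 6)): [3, 0, 1, 2, 7, 6, 4, 5]
After 4 (swap(3, 4)): [3, 0, 1, 7, 2, 6, 4, 5]
After 5 (rotate_left(1, 5, k=2)): [3, 7, 2, 6, 0, 1, 4, 5]
After 6 (reverse(1, 4)): [3, 0, 6, 2, 7, 1, 4, 5]
After 7 (swap(7, 6)): [3, 0, 6, 2, 7, 1, 5, 4]
After 8 (swap(0, 5)): [1, 0, 6, 2, 7, 3, 5, 4]
After 9 (swap(5, 7)): [1, 0, 6, 2, 7, 4, 5, 3]
After 10 (rotate_left(2, 5, k=1)): [1, 0, 2, 7, 4, 6, 5, 3]
After 11 (swap(1, 6)): [1, 5, 2, 7, 4, 6, 0, 3]
After 12 (swap(4, 2)): [1, 5, 4, 7, 2, 6, 0, 3]
After 13 (swap(7, 6)): [1, 5, 4, 7, 2, 6, 3, 0]
After 14 (swap(4, 0)): [2, 5, 4, 7, 1, 6, 3, 0]
After 15 (swap(3, 6)): [2, 5, 4, 3, 1, 6, 7, 0]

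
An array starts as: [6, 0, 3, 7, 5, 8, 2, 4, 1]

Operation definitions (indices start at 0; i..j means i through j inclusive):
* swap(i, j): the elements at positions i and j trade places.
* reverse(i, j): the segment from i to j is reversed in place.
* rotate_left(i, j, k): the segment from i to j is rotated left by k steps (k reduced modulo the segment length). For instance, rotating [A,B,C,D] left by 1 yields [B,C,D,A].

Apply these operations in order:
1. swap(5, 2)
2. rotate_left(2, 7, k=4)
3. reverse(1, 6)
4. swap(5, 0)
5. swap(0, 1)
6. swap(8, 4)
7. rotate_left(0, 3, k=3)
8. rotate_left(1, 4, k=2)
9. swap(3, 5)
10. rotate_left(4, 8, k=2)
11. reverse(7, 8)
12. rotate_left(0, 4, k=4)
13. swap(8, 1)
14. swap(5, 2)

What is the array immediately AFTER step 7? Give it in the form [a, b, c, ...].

After 1 (swap(5, 2)): [6, 0, 8, 7, 5, 3, 2, 4, 1]
After 2 (rotate_left(2, 7, k=4)): [6, 0, 2, 4, 8, 7, 5, 3, 1]
After 3 (reverse(1, 6)): [6, 5, 7, 8, 4, 2, 0, 3, 1]
After 4 (swap(5, 0)): [2, 5, 7, 8, 4, 6, 0, 3, 1]
After 5 (swap(0, 1)): [5, 2, 7, 8, 4, 6, 0, 3, 1]
After 6 (swap(8, 4)): [5, 2, 7, 8, 1, 6, 0, 3, 4]
After 7 (rotate_left(0, 3, k=3)): [8, 5, 2, 7, 1, 6, 0, 3, 4]

Answer: [8, 5, 2, 7, 1, 6, 0, 3, 4]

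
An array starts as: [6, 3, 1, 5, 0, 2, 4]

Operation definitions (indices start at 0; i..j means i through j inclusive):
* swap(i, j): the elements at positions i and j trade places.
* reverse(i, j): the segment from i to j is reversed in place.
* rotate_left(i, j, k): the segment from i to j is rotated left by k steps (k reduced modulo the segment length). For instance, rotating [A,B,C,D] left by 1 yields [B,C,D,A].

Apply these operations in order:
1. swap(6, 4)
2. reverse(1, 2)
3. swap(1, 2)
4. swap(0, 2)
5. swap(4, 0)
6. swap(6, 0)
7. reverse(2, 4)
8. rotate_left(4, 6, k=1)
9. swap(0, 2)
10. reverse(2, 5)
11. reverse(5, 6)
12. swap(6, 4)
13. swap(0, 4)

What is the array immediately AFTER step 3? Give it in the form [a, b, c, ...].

After 1 (swap(6, 4)): [6, 3, 1, 5, 4, 2, 0]
After 2 (reverse(1, 2)): [6, 1, 3, 5, 4, 2, 0]
After 3 (swap(1, 2)): [6, 3, 1, 5, 4, 2, 0]

Answer: [6, 3, 1, 5, 4, 2, 0]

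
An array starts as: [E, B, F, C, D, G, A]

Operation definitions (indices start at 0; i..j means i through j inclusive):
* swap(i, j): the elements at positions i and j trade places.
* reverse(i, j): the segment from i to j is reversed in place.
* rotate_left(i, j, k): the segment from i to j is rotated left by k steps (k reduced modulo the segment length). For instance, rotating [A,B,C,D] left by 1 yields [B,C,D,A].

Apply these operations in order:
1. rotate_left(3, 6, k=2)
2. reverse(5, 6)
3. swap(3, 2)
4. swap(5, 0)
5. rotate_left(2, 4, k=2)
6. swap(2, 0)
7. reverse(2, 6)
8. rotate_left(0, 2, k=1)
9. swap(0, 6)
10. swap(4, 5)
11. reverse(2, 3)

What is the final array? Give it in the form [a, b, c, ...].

Answer: [D, C, E, A, G, F, B]

Derivation:
After 1 (rotate_left(3, 6, k=2)): [E, B, F, G, A, C, D]
After 2 (reverse(5, 6)): [E, B, F, G, A, D, C]
After 3 (swap(3, 2)): [E, B, G, F, A, D, C]
After 4 (swap(5, 0)): [D, B, G, F, A, E, C]
After 5 (rotate_left(2, 4, k=2)): [D, B, A, G, F, E, C]
After 6 (swap(2, 0)): [A, B, D, G, F, E, C]
After 7 (reverse(2, 6)): [A, B, C, E, F, G, D]
After 8 (rotate_left(0, 2, k=1)): [B, C, A, E, F, G, D]
After 9 (swap(0, 6)): [D, C, A, E, F, G, B]
After 10 (swap(4, 5)): [D, C, A, E, G, F, B]
After 11 (reverse(2, 3)): [D, C, E, A, G, F, B]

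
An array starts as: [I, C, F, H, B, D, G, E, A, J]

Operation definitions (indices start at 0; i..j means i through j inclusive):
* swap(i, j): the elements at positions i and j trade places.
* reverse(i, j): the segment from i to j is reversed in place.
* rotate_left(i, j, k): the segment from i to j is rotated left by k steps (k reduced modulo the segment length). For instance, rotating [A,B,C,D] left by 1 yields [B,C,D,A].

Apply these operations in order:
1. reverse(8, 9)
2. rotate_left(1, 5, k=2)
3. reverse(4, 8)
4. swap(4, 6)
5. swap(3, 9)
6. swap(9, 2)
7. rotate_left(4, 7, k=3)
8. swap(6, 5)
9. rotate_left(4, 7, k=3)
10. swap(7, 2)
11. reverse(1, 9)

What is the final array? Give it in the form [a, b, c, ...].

Answer: [I, B, C, D, E, F, J, A, G, H]

Derivation:
After 1 (reverse(8, 9)): [I, C, F, H, B, D, G, E, J, A]
After 2 (rotate_left(1, 5, k=2)): [I, H, B, D, C, F, G, E, J, A]
After 3 (reverse(4, 8)): [I, H, B, D, J, E, G, F, C, A]
After 4 (swap(4, 6)): [I, H, B, D, G, E, J, F, C, A]
After 5 (swap(3, 9)): [I, H, B, A, G, E, J, F, C, D]
After 6 (swap(9, 2)): [I, H, D, A, G, E, J, F, C, B]
After 7 (rotate_left(4, 7, k=3)): [I, H, D, A, F, G, E, J, C, B]
After 8 (swap(6, 5)): [I, H, D, A, F, E, G, J, C, B]
After 9 (rotate_left(4, 7, k=3)): [I, H, D, A, J, F, E, G, C, B]
After 10 (swap(7, 2)): [I, H, G, A, J, F, E, D, C, B]
After 11 (reverse(1, 9)): [I, B, C, D, E, F, J, A, G, H]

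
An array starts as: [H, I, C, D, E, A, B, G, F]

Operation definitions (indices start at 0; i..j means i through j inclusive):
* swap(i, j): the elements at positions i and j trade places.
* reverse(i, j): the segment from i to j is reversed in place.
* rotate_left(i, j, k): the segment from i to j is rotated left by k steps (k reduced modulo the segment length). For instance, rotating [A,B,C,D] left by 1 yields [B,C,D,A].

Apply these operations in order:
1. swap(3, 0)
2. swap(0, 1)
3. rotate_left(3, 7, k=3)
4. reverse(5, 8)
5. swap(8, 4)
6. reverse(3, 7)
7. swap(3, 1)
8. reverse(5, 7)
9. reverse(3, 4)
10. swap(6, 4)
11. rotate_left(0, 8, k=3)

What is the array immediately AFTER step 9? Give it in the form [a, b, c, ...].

After 1 (swap(3, 0)): [D, I, C, H, E, A, B, G, F]
After 2 (swap(0, 1)): [I, D, C, H, E, A, B, G, F]
After 3 (rotate_left(3, 7, k=3)): [I, D, C, B, G, H, E, A, F]
After 4 (reverse(5, 8)): [I, D, C, B, G, F, A, E, H]
After 5 (swap(8, 4)): [I, D, C, B, H, F, A, E, G]
After 6 (reverse(3, 7)): [I, D, C, E, A, F, H, B, G]
After 7 (swap(3, 1)): [I, E, C, D, A, F, H, B, G]
After 8 (reverse(5, 7)): [I, E, C, D, A, B, H, F, G]
After 9 (reverse(3, 4)): [I, E, C, A, D, B, H, F, G]

Answer: [I, E, C, A, D, B, H, F, G]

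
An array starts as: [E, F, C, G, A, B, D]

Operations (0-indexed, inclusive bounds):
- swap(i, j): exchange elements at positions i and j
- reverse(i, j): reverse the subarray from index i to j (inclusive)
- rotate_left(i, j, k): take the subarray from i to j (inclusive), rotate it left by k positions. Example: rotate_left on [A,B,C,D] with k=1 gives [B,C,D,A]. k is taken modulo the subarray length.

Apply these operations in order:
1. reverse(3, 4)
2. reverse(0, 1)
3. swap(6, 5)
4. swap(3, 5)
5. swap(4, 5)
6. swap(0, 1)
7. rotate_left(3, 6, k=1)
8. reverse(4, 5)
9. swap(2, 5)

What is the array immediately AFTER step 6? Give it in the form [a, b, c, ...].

After 1 (reverse(3, 4)): [E, F, C, A, G, B, D]
After 2 (reverse(0, 1)): [F, E, C, A, G, B, D]
After 3 (swap(6, 5)): [F, E, C, A, G, D, B]
After 4 (swap(3, 5)): [F, E, C, D, G, A, B]
After 5 (swap(4, 5)): [F, E, C, D, A, G, B]
After 6 (swap(0, 1)): [E, F, C, D, A, G, B]

Answer: [E, F, C, D, A, G, B]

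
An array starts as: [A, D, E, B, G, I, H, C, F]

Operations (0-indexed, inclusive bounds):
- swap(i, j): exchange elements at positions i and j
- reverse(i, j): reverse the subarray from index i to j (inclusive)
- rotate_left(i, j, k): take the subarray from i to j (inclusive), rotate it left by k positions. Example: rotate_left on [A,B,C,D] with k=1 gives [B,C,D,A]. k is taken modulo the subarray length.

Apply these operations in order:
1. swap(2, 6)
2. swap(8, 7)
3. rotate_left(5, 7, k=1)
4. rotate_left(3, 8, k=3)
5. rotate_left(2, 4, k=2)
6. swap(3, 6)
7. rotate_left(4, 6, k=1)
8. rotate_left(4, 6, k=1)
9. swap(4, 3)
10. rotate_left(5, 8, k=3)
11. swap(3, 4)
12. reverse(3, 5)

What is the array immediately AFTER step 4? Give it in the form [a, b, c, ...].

Answer: [A, D, H, F, I, C, B, G, E]

Derivation:
After 1 (swap(2, 6)): [A, D, H, B, G, I, E, C, F]
After 2 (swap(8, 7)): [A, D, H, B, G, I, E, F, C]
After 3 (rotate_left(5, 7, k=1)): [A, D, H, B, G, E, F, I, C]
After 4 (rotate_left(3, 8, k=3)): [A, D, H, F, I, C, B, G, E]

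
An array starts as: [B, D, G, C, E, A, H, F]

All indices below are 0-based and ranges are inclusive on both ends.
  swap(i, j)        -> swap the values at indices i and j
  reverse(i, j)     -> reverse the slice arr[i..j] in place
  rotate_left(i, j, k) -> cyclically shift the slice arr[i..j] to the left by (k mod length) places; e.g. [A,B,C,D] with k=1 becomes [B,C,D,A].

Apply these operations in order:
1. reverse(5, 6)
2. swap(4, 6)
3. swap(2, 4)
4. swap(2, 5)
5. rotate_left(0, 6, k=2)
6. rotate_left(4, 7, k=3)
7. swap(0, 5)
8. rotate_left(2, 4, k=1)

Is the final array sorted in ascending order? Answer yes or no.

After 1 (reverse(5, 6)): [B, D, G, C, E, H, A, F]
After 2 (swap(4, 6)): [B, D, G, C, A, H, E, F]
After 3 (swap(2, 4)): [B, D, A, C, G, H, E, F]
After 4 (swap(2, 5)): [B, D, H, C, G, A, E, F]
After 5 (rotate_left(0, 6, k=2)): [H, C, G, A, E, B, D, F]
After 6 (rotate_left(4, 7, k=3)): [H, C, G, A, F, E, B, D]
After 7 (swap(0, 5)): [E, C, G, A, F, H, B, D]
After 8 (rotate_left(2, 4, k=1)): [E, C, A, F, G, H, B, D]

Answer: no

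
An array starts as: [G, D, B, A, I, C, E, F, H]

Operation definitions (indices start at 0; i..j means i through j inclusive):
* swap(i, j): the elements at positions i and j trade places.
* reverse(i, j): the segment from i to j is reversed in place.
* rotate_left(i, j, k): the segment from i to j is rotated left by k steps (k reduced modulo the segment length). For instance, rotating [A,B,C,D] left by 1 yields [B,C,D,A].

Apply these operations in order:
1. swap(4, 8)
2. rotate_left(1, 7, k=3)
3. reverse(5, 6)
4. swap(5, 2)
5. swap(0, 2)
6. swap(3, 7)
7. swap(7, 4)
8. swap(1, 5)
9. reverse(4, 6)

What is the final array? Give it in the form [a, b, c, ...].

After 1 (swap(4, 8)): [G, D, B, A, H, C, E, F, I]
After 2 (rotate_left(1, 7, k=3)): [G, H, C, E, F, D, B, A, I]
After 3 (reverse(5, 6)): [G, H, C, E, F, B, D, A, I]
After 4 (swap(5, 2)): [G, H, B, E, F, C, D, A, I]
After 5 (swap(0, 2)): [B, H, G, E, F, C, D, A, I]
After 6 (swap(3, 7)): [B, H, G, A, F, C, D, E, I]
After 7 (swap(7, 4)): [B, H, G, A, E, C, D, F, I]
After 8 (swap(1, 5)): [B, C, G, A, E, H, D, F, I]
After 9 (reverse(4, 6)): [B, C, G, A, D, H, E, F, I]

Answer: [B, C, G, A, D, H, E, F, I]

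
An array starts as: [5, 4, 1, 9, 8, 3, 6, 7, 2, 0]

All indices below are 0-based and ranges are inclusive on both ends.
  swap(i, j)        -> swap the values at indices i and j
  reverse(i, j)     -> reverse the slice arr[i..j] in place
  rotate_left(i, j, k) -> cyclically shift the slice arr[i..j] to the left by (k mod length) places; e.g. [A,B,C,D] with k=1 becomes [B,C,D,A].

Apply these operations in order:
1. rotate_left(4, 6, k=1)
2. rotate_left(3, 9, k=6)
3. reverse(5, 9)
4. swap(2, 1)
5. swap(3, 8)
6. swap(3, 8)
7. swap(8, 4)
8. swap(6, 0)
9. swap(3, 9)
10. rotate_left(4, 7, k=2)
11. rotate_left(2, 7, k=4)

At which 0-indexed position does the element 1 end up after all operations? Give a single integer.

After 1 (rotate_left(4, 6, k=1)): [5, 4, 1, 9, 3, 6, 8, 7, 2, 0]
After 2 (rotate_left(3, 9, k=6)): [5, 4, 1, 0, 9, 3, 6, 8, 7, 2]
After 3 (reverse(5, 9)): [5, 4, 1, 0, 9, 2, 7, 8, 6, 3]
After 4 (swap(2, 1)): [5, 1, 4, 0, 9, 2, 7, 8, 6, 3]
After 5 (swap(3, 8)): [5, 1, 4, 6, 9, 2, 7, 8, 0, 3]
After 6 (swap(3, 8)): [5, 1, 4, 0, 9, 2, 7, 8, 6, 3]
After 7 (swap(8, 4)): [5, 1, 4, 0, 6, 2, 7, 8, 9, 3]
After 8 (swap(6, 0)): [7, 1, 4, 0, 6, 2, 5, 8, 9, 3]
After 9 (swap(3, 9)): [7, 1, 4, 3, 6, 2, 5, 8, 9, 0]
After 10 (rotate_left(4, 7, k=2)): [7, 1, 4, 3, 5, 8, 6, 2, 9, 0]
After 11 (rotate_left(2, 7, k=4)): [7, 1, 6, 2, 4, 3, 5, 8, 9, 0]

Answer: 1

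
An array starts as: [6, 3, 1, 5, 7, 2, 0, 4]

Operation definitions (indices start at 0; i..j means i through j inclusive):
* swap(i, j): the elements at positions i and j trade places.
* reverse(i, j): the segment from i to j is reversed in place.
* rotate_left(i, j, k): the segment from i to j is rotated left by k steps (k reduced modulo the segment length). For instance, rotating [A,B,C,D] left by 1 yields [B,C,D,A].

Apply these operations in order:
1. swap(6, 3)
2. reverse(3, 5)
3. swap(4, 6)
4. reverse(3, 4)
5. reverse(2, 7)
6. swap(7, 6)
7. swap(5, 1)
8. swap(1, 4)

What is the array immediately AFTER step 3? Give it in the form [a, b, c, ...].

After 1 (swap(6, 3)): [6, 3, 1, 0, 7, 2, 5, 4]
After 2 (reverse(3, 5)): [6, 3, 1, 2, 7, 0, 5, 4]
After 3 (swap(4, 6)): [6, 3, 1, 2, 5, 0, 7, 4]

Answer: [6, 3, 1, 2, 5, 0, 7, 4]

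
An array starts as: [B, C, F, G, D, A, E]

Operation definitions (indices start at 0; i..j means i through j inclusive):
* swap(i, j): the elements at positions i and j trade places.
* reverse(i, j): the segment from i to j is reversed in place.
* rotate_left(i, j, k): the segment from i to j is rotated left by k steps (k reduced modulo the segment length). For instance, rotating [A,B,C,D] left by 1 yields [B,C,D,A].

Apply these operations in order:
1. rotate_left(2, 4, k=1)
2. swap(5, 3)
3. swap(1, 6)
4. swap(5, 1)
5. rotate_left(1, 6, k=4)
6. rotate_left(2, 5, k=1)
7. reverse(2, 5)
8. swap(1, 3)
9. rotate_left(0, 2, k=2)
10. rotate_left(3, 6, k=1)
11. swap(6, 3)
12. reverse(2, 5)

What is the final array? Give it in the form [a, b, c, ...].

After 1 (rotate_left(2, 4, k=1)): [B, C, G, D, F, A, E]
After 2 (swap(5, 3)): [B, C, G, A, F, D, E]
After 3 (swap(1, 6)): [B, E, G, A, F, D, C]
After 4 (swap(5, 1)): [B, D, G, A, F, E, C]
After 5 (rotate_left(1, 6, k=4)): [B, E, C, D, G, A, F]
After 6 (rotate_left(2, 5, k=1)): [B, E, D, G, A, C, F]
After 7 (reverse(2, 5)): [B, E, C, A, G, D, F]
After 8 (swap(1, 3)): [B, A, C, E, G, D, F]
After 9 (rotate_left(0, 2, k=2)): [C, B, A, E, G, D, F]
After 10 (rotate_left(3, 6, k=1)): [C, B, A, G, D, F, E]
After 11 (swap(6, 3)): [C, B, A, E, D, F, G]
After 12 (reverse(2, 5)): [C, B, F, D, E, A, G]

Answer: [C, B, F, D, E, A, G]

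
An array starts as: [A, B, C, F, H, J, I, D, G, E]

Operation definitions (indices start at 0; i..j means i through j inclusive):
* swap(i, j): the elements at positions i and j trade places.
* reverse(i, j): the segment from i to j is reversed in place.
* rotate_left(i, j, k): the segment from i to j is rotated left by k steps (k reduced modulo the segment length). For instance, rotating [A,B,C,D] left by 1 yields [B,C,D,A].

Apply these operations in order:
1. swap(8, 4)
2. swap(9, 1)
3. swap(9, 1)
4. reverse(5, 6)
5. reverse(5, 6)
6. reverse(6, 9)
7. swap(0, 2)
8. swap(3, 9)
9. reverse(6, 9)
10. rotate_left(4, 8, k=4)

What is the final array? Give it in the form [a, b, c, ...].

Answer: [C, B, A, I, H, G, J, F, D, E]

Derivation:
After 1 (swap(8, 4)): [A, B, C, F, G, J, I, D, H, E]
After 2 (swap(9, 1)): [A, E, C, F, G, J, I, D, H, B]
After 3 (swap(9, 1)): [A, B, C, F, G, J, I, D, H, E]
After 4 (reverse(5, 6)): [A, B, C, F, G, I, J, D, H, E]
After 5 (reverse(5, 6)): [A, B, C, F, G, J, I, D, H, E]
After 6 (reverse(6, 9)): [A, B, C, F, G, J, E, H, D, I]
After 7 (swap(0, 2)): [C, B, A, F, G, J, E, H, D, I]
After 8 (swap(3, 9)): [C, B, A, I, G, J, E, H, D, F]
After 9 (reverse(6, 9)): [C, B, A, I, G, J, F, D, H, E]
After 10 (rotate_left(4, 8, k=4)): [C, B, A, I, H, G, J, F, D, E]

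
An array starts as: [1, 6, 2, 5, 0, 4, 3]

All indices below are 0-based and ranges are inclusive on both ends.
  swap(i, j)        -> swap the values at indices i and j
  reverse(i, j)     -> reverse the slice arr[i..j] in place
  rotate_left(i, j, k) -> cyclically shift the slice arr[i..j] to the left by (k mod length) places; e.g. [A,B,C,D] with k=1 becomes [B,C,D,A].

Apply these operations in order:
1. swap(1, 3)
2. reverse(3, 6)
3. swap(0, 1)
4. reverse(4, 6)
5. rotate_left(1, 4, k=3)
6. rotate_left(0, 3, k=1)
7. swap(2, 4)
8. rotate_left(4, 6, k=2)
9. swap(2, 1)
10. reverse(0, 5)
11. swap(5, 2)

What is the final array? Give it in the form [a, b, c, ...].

Answer: [2, 4, 6, 1, 3, 5, 0]

Derivation:
After 1 (swap(1, 3)): [1, 5, 2, 6, 0, 4, 3]
After 2 (reverse(3, 6)): [1, 5, 2, 3, 4, 0, 6]
After 3 (swap(0, 1)): [5, 1, 2, 3, 4, 0, 6]
After 4 (reverse(4, 6)): [5, 1, 2, 3, 6, 0, 4]
After 5 (rotate_left(1, 4, k=3)): [5, 6, 1, 2, 3, 0, 4]
After 6 (rotate_left(0, 3, k=1)): [6, 1, 2, 5, 3, 0, 4]
After 7 (swap(2, 4)): [6, 1, 3, 5, 2, 0, 4]
After 8 (rotate_left(4, 6, k=2)): [6, 1, 3, 5, 4, 2, 0]
After 9 (swap(2, 1)): [6, 3, 1, 5, 4, 2, 0]
After 10 (reverse(0, 5)): [2, 4, 5, 1, 3, 6, 0]
After 11 (swap(5, 2)): [2, 4, 6, 1, 3, 5, 0]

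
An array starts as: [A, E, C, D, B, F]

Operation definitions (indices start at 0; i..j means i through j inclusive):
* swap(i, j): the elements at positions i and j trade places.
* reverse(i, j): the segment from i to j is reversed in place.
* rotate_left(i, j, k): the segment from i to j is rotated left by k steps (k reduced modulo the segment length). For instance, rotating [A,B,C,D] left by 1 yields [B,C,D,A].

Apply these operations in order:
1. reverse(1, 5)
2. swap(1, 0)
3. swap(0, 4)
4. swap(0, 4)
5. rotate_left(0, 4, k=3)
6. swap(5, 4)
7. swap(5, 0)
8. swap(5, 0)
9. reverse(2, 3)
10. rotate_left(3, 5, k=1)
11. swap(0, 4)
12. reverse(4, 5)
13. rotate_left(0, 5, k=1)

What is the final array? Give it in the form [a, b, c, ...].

Answer: [C, A, E, F, D, B]

Derivation:
After 1 (reverse(1, 5)): [A, F, B, D, C, E]
After 2 (swap(1, 0)): [F, A, B, D, C, E]
After 3 (swap(0, 4)): [C, A, B, D, F, E]
After 4 (swap(0, 4)): [F, A, B, D, C, E]
After 5 (rotate_left(0, 4, k=3)): [D, C, F, A, B, E]
After 6 (swap(5, 4)): [D, C, F, A, E, B]
After 7 (swap(5, 0)): [B, C, F, A, E, D]
After 8 (swap(5, 0)): [D, C, F, A, E, B]
After 9 (reverse(2, 3)): [D, C, A, F, E, B]
After 10 (rotate_left(3, 5, k=1)): [D, C, A, E, B, F]
After 11 (swap(0, 4)): [B, C, A, E, D, F]
After 12 (reverse(4, 5)): [B, C, A, E, F, D]
After 13 (rotate_left(0, 5, k=1)): [C, A, E, F, D, B]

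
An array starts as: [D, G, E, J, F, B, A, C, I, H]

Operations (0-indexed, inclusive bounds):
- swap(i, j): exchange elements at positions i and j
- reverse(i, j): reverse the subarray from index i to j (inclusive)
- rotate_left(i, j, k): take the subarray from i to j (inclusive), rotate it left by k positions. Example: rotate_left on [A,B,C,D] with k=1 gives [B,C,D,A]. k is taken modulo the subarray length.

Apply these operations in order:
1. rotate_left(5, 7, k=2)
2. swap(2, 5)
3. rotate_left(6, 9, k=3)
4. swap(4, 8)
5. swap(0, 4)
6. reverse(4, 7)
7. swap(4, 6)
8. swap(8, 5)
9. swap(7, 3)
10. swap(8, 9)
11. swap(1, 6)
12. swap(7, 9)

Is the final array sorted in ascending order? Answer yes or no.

Answer: yes

Derivation:
After 1 (rotate_left(5, 7, k=2)): [D, G, E, J, F, C, B, A, I, H]
After 2 (swap(2, 5)): [D, G, C, J, F, E, B, A, I, H]
After 3 (rotate_left(6, 9, k=3)): [D, G, C, J, F, E, H, B, A, I]
After 4 (swap(4, 8)): [D, G, C, J, A, E, H, B, F, I]
After 5 (swap(0, 4)): [A, G, C, J, D, E, H, B, F, I]
After 6 (reverse(4, 7)): [A, G, C, J, B, H, E, D, F, I]
After 7 (swap(4, 6)): [A, G, C, J, E, H, B, D, F, I]
After 8 (swap(8, 5)): [A, G, C, J, E, F, B, D, H, I]
After 9 (swap(7, 3)): [A, G, C, D, E, F, B, J, H, I]
After 10 (swap(8, 9)): [A, G, C, D, E, F, B, J, I, H]
After 11 (swap(1, 6)): [A, B, C, D, E, F, G, J, I, H]
After 12 (swap(7, 9)): [A, B, C, D, E, F, G, H, I, J]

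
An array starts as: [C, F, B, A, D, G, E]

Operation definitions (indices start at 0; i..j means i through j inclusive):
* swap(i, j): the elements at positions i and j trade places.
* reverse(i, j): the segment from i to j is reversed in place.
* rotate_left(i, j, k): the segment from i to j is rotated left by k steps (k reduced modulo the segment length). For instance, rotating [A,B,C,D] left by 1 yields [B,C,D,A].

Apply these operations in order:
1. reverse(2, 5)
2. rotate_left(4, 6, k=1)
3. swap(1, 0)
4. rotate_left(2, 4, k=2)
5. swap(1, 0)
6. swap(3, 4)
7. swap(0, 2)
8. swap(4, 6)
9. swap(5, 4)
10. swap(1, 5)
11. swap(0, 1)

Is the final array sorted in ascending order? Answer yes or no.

After 1 (reverse(2, 5)): [C, F, G, D, A, B, E]
After 2 (rotate_left(4, 6, k=1)): [C, F, G, D, B, E, A]
After 3 (swap(1, 0)): [F, C, G, D, B, E, A]
After 4 (rotate_left(2, 4, k=2)): [F, C, B, G, D, E, A]
After 5 (swap(1, 0)): [C, F, B, G, D, E, A]
After 6 (swap(3, 4)): [C, F, B, D, G, E, A]
After 7 (swap(0, 2)): [B, F, C, D, G, E, A]
After 8 (swap(4, 6)): [B, F, C, D, A, E, G]
After 9 (swap(5, 4)): [B, F, C, D, E, A, G]
After 10 (swap(1, 5)): [B, A, C, D, E, F, G]
After 11 (swap(0, 1)): [A, B, C, D, E, F, G]

Answer: yes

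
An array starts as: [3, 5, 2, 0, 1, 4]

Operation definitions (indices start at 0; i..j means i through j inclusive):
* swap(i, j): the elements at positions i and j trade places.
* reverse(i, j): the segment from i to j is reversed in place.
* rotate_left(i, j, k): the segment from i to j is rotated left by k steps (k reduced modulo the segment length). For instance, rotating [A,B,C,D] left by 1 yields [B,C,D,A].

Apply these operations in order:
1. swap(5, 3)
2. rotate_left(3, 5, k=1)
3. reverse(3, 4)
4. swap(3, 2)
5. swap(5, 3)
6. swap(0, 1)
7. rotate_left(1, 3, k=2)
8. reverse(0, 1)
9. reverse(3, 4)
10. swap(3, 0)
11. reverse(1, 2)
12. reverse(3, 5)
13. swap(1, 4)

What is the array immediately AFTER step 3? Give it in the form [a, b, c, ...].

After 1 (swap(5, 3)): [3, 5, 2, 4, 1, 0]
After 2 (rotate_left(3, 5, k=1)): [3, 5, 2, 1, 0, 4]
After 3 (reverse(3, 4)): [3, 5, 2, 0, 1, 4]

Answer: [3, 5, 2, 0, 1, 4]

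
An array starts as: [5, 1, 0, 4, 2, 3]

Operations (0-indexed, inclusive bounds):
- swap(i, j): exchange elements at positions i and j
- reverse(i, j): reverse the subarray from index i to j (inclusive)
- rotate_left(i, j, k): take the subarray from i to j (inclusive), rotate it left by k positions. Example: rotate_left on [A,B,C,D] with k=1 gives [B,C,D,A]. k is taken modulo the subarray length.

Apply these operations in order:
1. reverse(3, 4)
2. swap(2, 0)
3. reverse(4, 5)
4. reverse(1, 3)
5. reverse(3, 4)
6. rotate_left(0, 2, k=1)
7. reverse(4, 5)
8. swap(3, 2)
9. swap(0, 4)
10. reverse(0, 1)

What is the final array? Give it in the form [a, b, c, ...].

After 1 (reverse(3, 4)): [5, 1, 0, 2, 4, 3]
After 2 (swap(2, 0)): [0, 1, 5, 2, 4, 3]
After 3 (reverse(4, 5)): [0, 1, 5, 2, 3, 4]
After 4 (reverse(1, 3)): [0, 2, 5, 1, 3, 4]
After 5 (reverse(3, 4)): [0, 2, 5, 3, 1, 4]
After 6 (rotate_left(0, 2, k=1)): [2, 5, 0, 3, 1, 4]
After 7 (reverse(4, 5)): [2, 5, 0, 3, 4, 1]
After 8 (swap(3, 2)): [2, 5, 3, 0, 4, 1]
After 9 (swap(0, 4)): [4, 5, 3, 0, 2, 1]
After 10 (reverse(0, 1)): [5, 4, 3, 0, 2, 1]

Answer: [5, 4, 3, 0, 2, 1]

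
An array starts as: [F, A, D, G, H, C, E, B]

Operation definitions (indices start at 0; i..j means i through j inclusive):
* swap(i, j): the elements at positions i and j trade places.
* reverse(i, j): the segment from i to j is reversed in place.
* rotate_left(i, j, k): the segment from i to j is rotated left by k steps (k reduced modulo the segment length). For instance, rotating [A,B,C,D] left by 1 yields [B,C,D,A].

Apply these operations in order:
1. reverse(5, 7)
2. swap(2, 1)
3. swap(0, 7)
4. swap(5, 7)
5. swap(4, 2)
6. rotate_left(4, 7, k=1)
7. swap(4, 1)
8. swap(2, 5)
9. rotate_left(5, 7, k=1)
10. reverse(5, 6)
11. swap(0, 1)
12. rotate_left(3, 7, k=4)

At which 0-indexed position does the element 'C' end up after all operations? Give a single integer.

After 1 (reverse(5, 7)): [F, A, D, G, H, B, E, C]
After 2 (swap(2, 1)): [F, D, A, G, H, B, E, C]
After 3 (swap(0, 7)): [C, D, A, G, H, B, E, F]
After 4 (swap(5, 7)): [C, D, A, G, H, F, E, B]
After 5 (swap(4, 2)): [C, D, H, G, A, F, E, B]
After 6 (rotate_left(4, 7, k=1)): [C, D, H, G, F, E, B, A]
After 7 (swap(4, 1)): [C, F, H, G, D, E, B, A]
After 8 (swap(2, 5)): [C, F, E, G, D, H, B, A]
After 9 (rotate_left(5, 7, k=1)): [C, F, E, G, D, B, A, H]
After 10 (reverse(5, 6)): [C, F, E, G, D, A, B, H]
After 11 (swap(0, 1)): [F, C, E, G, D, A, B, H]
After 12 (rotate_left(3, 7, k=4)): [F, C, E, H, G, D, A, B]

Answer: 1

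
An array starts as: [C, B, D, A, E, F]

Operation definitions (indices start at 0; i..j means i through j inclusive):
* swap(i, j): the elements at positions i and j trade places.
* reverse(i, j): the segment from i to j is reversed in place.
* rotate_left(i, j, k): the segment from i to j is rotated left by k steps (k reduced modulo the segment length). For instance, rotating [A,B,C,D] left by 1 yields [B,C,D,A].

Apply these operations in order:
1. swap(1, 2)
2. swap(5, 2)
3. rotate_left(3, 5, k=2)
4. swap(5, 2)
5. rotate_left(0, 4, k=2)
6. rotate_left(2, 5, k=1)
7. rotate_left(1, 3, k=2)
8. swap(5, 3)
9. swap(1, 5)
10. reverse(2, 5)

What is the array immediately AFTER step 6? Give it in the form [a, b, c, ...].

After 1 (swap(1, 2)): [C, D, B, A, E, F]
After 2 (swap(5, 2)): [C, D, F, A, E, B]
After 3 (rotate_left(3, 5, k=2)): [C, D, F, B, A, E]
After 4 (swap(5, 2)): [C, D, E, B, A, F]
After 5 (rotate_left(0, 4, k=2)): [E, B, A, C, D, F]
After 6 (rotate_left(2, 5, k=1)): [E, B, C, D, F, A]

Answer: [E, B, C, D, F, A]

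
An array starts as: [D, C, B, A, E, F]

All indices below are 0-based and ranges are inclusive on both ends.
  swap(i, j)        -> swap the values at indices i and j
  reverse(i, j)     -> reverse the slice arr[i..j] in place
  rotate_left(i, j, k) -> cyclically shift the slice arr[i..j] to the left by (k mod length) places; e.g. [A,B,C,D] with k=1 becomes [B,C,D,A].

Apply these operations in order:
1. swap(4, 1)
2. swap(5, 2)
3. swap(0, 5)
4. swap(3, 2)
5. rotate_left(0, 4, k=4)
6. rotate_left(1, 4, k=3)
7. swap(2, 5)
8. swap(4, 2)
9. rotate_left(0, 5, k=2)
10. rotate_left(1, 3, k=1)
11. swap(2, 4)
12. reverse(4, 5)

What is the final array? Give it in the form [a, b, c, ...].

Answer: [A, D, C, E, F, B]

Derivation:
After 1 (swap(4, 1)): [D, E, B, A, C, F]
After 2 (swap(5, 2)): [D, E, F, A, C, B]
After 3 (swap(0, 5)): [B, E, F, A, C, D]
After 4 (swap(3, 2)): [B, E, A, F, C, D]
After 5 (rotate_left(0, 4, k=4)): [C, B, E, A, F, D]
After 6 (rotate_left(1, 4, k=3)): [C, F, B, E, A, D]
After 7 (swap(2, 5)): [C, F, D, E, A, B]
After 8 (swap(4, 2)): [C, F, A, E, D, B]
After 9 (rotate_left(0, 5, k=2)): [A, E, D, B, C, F]
After 10 (rotate_left(1, 3, k=1)): [A, D, B, E, C, F]
After 11 (swap(2, 4)): [A, D, C, E, B, F]
After 12 (reverse(4, 5)): [A, D, C, E, F, B]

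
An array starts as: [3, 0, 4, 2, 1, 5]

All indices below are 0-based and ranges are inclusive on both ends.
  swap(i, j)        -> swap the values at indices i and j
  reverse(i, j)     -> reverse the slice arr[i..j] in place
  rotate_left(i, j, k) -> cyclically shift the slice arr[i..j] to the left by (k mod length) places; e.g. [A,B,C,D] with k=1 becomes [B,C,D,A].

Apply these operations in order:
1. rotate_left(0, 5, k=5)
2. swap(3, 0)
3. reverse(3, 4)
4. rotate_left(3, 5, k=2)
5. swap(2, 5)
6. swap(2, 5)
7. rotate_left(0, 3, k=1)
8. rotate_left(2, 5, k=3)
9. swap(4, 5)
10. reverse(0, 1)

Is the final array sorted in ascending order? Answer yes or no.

After 1 (rotate_left(0, 5, k=5)): [5, 3, 0, 4, 2, 1]
After 2 (swap(3, 0)): [4, 3, 0, 5, 2, 1]
After 3 (reverse(3, 4)): [4, 3, 0, 2, 5, 1]
After 4 (rotate_left(3, 5, k=2)): [4, 3, 0, 1, 2, 5]
After 5 (swap(2, 5)): [4, 3, 5, 1, 2, 0]
After 6 (swap(2, 5)): [4, 3, 0, 1, 2, 5]
After 7 (rotate_left(0, 3, k=1)): [3, 0, 1, 4, 2, 5]
After 8 (rotate_left(2, 5, k=3)): [3, 0, 5, 1, 4, 2]
After 9 (swap(4, 5)): [3, 0, 5, 1, 2, 4]
After 10 (reverse(0, 1)): [0, 3, 5, 1, 2, 4]

Answer: no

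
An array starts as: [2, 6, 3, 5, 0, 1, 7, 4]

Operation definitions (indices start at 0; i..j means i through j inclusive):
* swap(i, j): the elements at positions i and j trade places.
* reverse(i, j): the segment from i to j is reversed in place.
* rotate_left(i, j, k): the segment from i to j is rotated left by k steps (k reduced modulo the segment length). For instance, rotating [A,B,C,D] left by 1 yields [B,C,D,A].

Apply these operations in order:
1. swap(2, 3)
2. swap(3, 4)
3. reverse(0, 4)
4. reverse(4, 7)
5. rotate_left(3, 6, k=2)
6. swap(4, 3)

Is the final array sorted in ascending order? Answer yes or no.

After 1 (swap(2, 3)): [2, 6, 5, 3, 0, 1, 7, 4]
After 2 (swap(3, 4)): [2, 6, 5, 0, 3, 1, 7, 4]
After 3 (reverse(0, 4)): [3, 0, 5, 6, 2, 1, 7, 4]
After 4 (reverse(4, 7)): [3, 0, 5, 6, 4, 7, 1, 2]
After 5 (rotate_left(3, 6, k=2)): [3, 0, 5, 7, 1, 6, 4, 2]
After 6 (swap(4, 3)): [3, 0, 5, 1, 7, 6, 4, 2]

Answer: no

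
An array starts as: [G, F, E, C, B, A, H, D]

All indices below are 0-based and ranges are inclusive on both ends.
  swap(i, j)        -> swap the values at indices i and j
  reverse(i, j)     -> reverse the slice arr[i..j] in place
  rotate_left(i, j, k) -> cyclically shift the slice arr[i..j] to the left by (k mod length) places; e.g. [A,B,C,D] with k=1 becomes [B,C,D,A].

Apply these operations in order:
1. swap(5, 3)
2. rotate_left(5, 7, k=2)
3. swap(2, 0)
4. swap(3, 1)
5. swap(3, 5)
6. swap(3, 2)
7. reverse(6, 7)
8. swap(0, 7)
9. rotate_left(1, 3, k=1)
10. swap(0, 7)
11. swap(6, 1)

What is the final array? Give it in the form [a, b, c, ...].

After 1 (swap(5, 3)): [G, F, E, A, B, C, H, D]
After 2 (rotate_left(5, 7, k=2)): [G, F, E, A, B, D, C, H]
After 3 (swap(2, 0)): [E, F, G, A, B, D, C, H]
After 4 (swap(3, 1)): [E, A, G, F, B, D, C, H]
After 5 (swap(3, 5)): [E, A, G, D, B, F, C, H]
After 6 (swap(3, 2)): [E, A, D, G, B, F, C, H]
After 7 (reverse(6, 7)): [E, A, D, G, B, F, H, C]
After 8 (swap(0, 7)): [C, A, D, G, B, F, H, E]
After 9 (rotate_left(1, 3, k=1)): [C, D, G, A, B, F, H, E]
After 10 (swap(0, 7)): [E, D, G, A, B, F, H, C]
After 11 (swap(6, 1)): [E, H, G, A, B, F, D, C]

Answer: [E, H, G, A, B, F, D, C]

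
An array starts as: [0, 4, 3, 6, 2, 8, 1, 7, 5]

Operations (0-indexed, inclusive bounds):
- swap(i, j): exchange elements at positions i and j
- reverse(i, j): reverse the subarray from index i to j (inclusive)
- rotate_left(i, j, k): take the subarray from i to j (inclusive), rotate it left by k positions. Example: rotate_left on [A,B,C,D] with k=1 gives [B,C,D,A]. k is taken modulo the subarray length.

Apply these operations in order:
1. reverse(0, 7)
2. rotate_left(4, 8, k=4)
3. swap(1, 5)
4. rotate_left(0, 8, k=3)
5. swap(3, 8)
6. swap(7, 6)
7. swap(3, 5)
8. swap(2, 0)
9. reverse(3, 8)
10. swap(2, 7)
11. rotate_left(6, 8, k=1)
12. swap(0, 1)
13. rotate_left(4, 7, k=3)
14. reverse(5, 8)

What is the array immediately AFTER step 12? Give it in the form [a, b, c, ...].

Answer: [5, 1, 4, 3, 7, 6, 2, 0, 8]

Derivation:
After 1 (reverse(0, 7)): [7, 1, 8, 2, 6, 3, 4, 0, 5]
After 2 (rotate_left(4, 8, k=4)): [7, 1, 8, 2, 5, 6, 3, 4, 0]
After 3 (swap(1, 5)): [7, 6, 8, 2, 5, 1, 3, 4, 0]
After 4 (rotate_left(0, 8, k=3)): [2, 5, 1, 3, 4, 0, 7, 6, 8]
After 5 (swap(3, 8)): [2, 5, 1, 8, 4, 0, 7, 6, 3]
After 6 (swap(7, 6)): [2, 5, 1, 8, 4, 0, 6, 7, 3]
After 7 (swap(3, 5)): [2, 5, 1, 0, 4, 8, 6, 7, 3]
After 8 (swap(2, 0)): [1, 5, 2, 0, 4, 8, 6, 7, 3]
After 9 (reverse(3, 8)): [1, 5, 2, 3, 7, 6, 8, 4, 0]
After 10 (swap(2, 7)): [1, 5, 4, 3, 7, 6, 8, 2, 0]
After 11 (rotate_left(6, 8, k=1)): [1, 5, 4, 3, 7, 6, 2, 0, 8]
After 12 (swap(0, 1)): [5, 1, 4, 3, 7, 6, 2, 0, 8]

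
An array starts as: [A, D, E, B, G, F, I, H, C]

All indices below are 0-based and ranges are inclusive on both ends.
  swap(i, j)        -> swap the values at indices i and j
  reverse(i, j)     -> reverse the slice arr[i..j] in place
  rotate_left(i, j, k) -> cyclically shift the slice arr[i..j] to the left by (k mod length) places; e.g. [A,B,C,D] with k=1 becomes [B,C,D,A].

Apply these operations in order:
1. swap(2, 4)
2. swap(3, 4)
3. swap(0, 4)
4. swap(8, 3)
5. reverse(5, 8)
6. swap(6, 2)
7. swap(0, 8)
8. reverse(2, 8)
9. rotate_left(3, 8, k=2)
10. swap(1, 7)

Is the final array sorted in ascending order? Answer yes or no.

After 1 (swap(2, 4)): [A, D, G, B, E, F, I, H, C]
After 2 (swap(3, 4)): [A, D, G, E, B, F, I, H, C]
After 3 (swap(0, 4)): [B, D, G, E, A, F, I, H, C]
After 4 (swap(8, 3)): [B, D, G, C, A, F, I, H, E]
After 5 (reverse(5, 8)): [B, D, G, C, A, E, H, I, F]
After 6 (swap(6, 2)): [B, D, H, C, A, E, G, I, F]
After 7 (swap(0, 8)): [F, D, H, C, A, E, G, I, B]
After 8 (reverse(2, 8)): [F, D, B, I, G, E, A, C, H]
After 9 (rotate_left(3, 8, k=2)): [F, D, B, E, A, C, H, I, G]
After 10 (swap(1, 7)): [F, I, B, E, A, C, H, D, G]

Answer: no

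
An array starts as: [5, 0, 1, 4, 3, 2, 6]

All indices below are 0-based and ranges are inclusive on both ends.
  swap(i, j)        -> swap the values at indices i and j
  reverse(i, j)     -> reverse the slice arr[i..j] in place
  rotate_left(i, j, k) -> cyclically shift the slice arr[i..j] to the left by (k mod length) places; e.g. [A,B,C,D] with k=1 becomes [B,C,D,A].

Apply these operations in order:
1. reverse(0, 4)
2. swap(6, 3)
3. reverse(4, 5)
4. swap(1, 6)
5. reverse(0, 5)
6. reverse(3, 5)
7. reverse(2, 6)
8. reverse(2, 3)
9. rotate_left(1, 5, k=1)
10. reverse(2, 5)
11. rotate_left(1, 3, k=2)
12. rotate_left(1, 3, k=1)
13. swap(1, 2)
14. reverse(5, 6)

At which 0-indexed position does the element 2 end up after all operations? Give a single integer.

Answer: 1

Derivation:
After 1 (reverse(0, 4)): [3, 4, 1, 0, 5, 2, 6]
After 2 (swap(6, 3)): [3, 4, 1, 6, 5, 2, 0]
After 3 (reverse(4, 5)): [3, 4, 1, 6, 2, 5, 0]
After 4 (swap(1, 6)): [3, 0, 1, 6, 2, 5, 4]
After 5 (reverse(0, 5)): [5, 2, 6, 1, 0, 3, 4]
After 6 (reverse(3, 5)): [5, 2, 6, 3, 0, 1, 4]
After 7 (reverse(2, 6)): [5, 2, 4, 1, 0, 3, 6]
After 8 (reverse(2, 3)): [5, 2, 1, 4, 0, 3, 6]
After 9 (rotate_left(1, 5, k=1)): [5, 1, 4, 0, 3, 2, 6]
After 10 (reverse(2, 5)): [5, 1, 2, 3, 0, 4, 6]
After 11 (rotate_left(1, 3, k=2)): [5, 3, 1, 2, 0, 4, 6]
After 12 (rotate_left(1, 3, k=1)): [5, 1, 2, 3, 0, 4, 6]
After 13 (swap(1, 2)): [5, 2, 1, 3, 0, 4, 6]
After 14 (reverse(5, 6)): [5, 2, 1, 3, 0, 6, 4]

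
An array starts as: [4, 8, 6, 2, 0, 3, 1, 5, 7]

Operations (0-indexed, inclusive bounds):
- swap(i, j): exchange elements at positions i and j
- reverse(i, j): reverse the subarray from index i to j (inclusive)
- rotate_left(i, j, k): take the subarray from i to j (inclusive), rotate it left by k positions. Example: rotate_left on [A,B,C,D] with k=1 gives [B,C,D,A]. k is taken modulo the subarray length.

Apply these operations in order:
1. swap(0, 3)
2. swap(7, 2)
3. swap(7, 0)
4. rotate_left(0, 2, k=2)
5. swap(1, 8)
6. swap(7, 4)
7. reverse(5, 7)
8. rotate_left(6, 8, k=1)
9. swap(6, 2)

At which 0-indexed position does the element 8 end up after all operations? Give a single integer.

Answer: 6

Derivation:
After 1 (swap(0, 3)): [2, 8, 6, 4, 0, 3, 1, 5, 7]
After 2 (swap(7, 2)): [2, 8, 5, 4, 0, 3, 1, 6, 7]
After 3 (swap(7, 0)): [6, 8, 5, 4, 0, 3, 1, 2, 7]
After 4 (rotate_left(0, 2, k=2)): [5, 6, 8, 4, 0, 3, 1, 2, 7]
After 5 (swap(1, 8)): [5, 7, 8, 4, 0, 3, 1, 2, 6]
After 6 (swap(7, 4)): [5, 7, 8, 4, 2, 3, 1, 0, 6]
After 7 (reverse(5, 7)): [5, 7, 8, 4, 2, 0, 1, 3, 6]
After 8 (rotate_left(6, 8, k=1)): [5, 7, 8, 4, 2, 0, 3, 6, 1]
After 9 (swap(6, 2)): [5, 7, 3, 4, 2, 0, 8, 6, 1]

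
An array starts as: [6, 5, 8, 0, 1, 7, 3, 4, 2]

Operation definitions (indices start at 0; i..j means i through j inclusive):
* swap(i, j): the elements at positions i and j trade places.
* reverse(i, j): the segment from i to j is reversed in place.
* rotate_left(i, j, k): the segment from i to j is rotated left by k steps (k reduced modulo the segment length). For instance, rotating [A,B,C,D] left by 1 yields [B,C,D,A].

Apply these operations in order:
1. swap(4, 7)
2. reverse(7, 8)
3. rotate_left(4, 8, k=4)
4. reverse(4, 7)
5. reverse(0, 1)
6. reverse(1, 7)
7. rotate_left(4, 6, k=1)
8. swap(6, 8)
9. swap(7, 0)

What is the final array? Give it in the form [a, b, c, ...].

After 1 (swap(4, 7)): [6, 5, 8, 0, 4, 7, 3, 1, 2]
After 2 (reverse(7, 8)): [6, 5, 8, 0, 4, 7, 3, 2, 1]
After 3 (rotate_left(4, 8, k=4)): [6, 5, 8, 0, 1, 4, 7, 3, 2]
After 4 (reverse(4, 7)): [6, 5, 8, 0, 3, 7, 4, 1, 2]
After 5 (reverse(0, 1)): [5, 6, 8, 0, 3, 7, 4, 1, 2]
After 6 (reverse(1, 7)): [5, 1, 4, 7, 3, 0, 8, 6, 2]
After 7 (rotate_left(4, 6, k=1)): [5, 1, 4, 7, 0, 8, 3, 6, 2]
After 8 (swap(6, 8)): [5, 1, 4, 7, 0, 8, 2, 6, 3]
After 9 (swap(7, 0)): [6, 1, 4, 7, 0, 8, 2, 5, 3]

Answer: [6, 1, 4, 7, 0, 8, 2, 5, 3]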